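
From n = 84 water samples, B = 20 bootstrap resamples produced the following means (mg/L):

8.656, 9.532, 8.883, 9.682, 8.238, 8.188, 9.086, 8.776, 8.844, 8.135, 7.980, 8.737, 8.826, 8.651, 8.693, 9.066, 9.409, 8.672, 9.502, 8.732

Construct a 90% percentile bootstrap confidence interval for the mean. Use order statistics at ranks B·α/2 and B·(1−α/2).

Sorted replicates: 7.980, 8.135, 8.188, 8.238, 8.651, 8.656, 8.672, 8.693, 8.732, 8.737, 8.776, 8.826, 8.844, 8.883, 9.066, 9.086, 9.409, 9.502, 9.532, 9.682
α = 0.10; lower rank = 20 × 0.050 = 1; upper rank = 20 × 0.950 = 19.
The 1st smallest replicate is 7.980; the 19th is 9.532.

(7.980, 9.532)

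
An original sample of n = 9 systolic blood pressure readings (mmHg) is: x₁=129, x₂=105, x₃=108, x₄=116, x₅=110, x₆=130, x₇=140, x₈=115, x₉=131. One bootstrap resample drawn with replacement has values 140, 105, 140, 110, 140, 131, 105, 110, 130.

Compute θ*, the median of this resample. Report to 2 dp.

Sorted: 105, 105, 110, 110, 130, 131, 140, 140, 140
Median = middle value = 130.00

θ* = 130.00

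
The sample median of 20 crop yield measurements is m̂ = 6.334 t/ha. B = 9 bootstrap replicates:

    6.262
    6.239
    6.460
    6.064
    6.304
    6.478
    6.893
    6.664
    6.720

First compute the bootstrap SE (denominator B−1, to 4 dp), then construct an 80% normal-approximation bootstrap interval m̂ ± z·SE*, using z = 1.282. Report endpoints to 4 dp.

(5.9930, 6.6750)

Mean of replicates = 6.4538; sum of squared deviations = 0.5659; SE* = √(0.5659/8) = 0.2660
Margin = 1.282 × 0.2660 = 0.34101
Interval: 6.334 ± 0.34101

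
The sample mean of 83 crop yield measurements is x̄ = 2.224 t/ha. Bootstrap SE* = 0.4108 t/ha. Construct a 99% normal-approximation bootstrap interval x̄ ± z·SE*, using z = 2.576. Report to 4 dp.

(1.1658, 3.2822)

Margin = 2.576 × 0.4108 = 1.05822
Interval: 2.224 ± 1.05822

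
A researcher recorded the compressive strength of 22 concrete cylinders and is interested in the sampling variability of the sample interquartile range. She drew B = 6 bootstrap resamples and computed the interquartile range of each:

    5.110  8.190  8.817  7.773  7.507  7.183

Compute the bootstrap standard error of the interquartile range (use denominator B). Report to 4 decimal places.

Bootstrap SE is the standard deviation of the 6 replicate interquartile ranges.
Mean of replicates: (5.110 + 8.190 + 8.817 + 7.773 + 7.507 + 7.183) / 6 = 44.58000 / 6 = 7.43000
Sum of squared deviations: (−2.32000)² + (+0.76000)² + (+1.38700)² + (+0.34300)² + (+0.07700)² + (−0.24700)² = 8.06836
Variance = 8.06836 / 6 = 1.34473
SE* = √1.34473

SE* = 1.1596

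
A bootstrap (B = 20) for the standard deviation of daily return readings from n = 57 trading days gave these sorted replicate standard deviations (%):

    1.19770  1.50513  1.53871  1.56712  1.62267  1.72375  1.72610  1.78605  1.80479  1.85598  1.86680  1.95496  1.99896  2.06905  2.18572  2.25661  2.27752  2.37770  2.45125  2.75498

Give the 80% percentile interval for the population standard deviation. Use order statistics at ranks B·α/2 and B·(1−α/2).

(1.50513, 2.37770)

α = 0.20; lower rank = 20 × 0.100 = 2; upper rank = 20 × 0.900 = 18.
The 2nd smallest replicate is 1.50513; the 18th is 2.37770.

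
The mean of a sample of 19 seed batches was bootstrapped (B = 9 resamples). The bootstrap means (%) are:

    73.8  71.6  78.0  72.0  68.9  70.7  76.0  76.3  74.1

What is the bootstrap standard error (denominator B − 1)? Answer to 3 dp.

SE* = 2.951

Bootstrap SE is the standard deviation of the 9 replicate means.
Mean of replicates: (73.8 + 71.6 + 78.0 + 72.0 + 68.9 + 70.7 + 76.0 + 76.3 + 74.1) / 9 = 661.4000 / 9 = 73.4889
Sum of squared deviations: (+0.3111)² + (−1.8889)² + (+4.5111)² + (−1.4889)² + (−4.5889)² + (−2.7889)² + (+2.5111)² + (+2.8111)² + (+0.6111)² = 69.6489
Variance = 69.6489 / 8 = 8.7061
SE* = √8.7061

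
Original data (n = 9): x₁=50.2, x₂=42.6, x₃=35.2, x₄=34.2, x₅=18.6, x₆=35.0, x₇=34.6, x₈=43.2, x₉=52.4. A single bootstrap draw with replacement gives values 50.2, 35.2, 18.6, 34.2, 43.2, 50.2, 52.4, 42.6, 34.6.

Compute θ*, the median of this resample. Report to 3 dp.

Sorted: 18.6, 34.2, 34.6, 35.2, 42.6, 43.2, 50.2, 50.2, 52.4
Median = middle value = 42.600

θ* = 42.600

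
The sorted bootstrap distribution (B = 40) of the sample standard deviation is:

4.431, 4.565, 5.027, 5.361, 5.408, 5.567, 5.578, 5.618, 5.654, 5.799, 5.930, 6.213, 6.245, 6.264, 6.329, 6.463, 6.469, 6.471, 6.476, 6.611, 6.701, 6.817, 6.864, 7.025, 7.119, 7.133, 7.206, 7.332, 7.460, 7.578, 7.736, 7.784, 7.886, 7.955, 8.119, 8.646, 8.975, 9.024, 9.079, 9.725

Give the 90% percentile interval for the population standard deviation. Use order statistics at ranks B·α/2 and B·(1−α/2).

α = 0.10; lower rank = 40 × 0.050 = 2; upper rank = 40 × 0.950 = 38.
The 2nd smallest replicate is 4.565; the 38th is 9.024.

(4.565, 9.024)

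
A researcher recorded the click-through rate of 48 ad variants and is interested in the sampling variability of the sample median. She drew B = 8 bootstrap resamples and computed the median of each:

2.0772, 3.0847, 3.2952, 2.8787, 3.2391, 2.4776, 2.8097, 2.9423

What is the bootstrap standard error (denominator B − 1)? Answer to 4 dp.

SE* = 0.4056

Bootstrap SE is the standard deviation of the 8 replicate medians.
Mean of replicates: (2.0772 + 3.0847 + 3.2952 + 2.8787 + 3.2391 + 2.4776 + 2.8097 + 2.9423) / 8 = 22.80450 / 8 = 2.85056
Sum of squared deviations: (−0.77336)² + (+0.23414)² + (+0.44464)² + (+0.02814)² + (+0.38854)² + (−0.37296)² + (−0.04086)² + (+0.09174)² = 1.15155
Variance = 1.15155 / 7 = 0.16451
SE* = √0.16451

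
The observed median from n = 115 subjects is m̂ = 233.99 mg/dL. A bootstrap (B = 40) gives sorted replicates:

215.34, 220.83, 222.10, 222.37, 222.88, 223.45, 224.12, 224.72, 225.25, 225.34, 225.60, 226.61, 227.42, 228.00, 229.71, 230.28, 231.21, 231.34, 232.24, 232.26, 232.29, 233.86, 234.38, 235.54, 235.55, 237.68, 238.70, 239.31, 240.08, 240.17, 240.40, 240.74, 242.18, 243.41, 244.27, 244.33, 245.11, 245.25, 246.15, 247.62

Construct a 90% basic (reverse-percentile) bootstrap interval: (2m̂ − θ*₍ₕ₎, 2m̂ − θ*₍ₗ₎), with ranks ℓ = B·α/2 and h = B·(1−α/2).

(222.73, 247.15)

Percentile endpoints at ranks 2 and 38: θ*₍2₎ = 220.83, θ*₍38₎ = 245.25.
Basic interval reflects these around m̂:
  lower = 2 × 233.99 − 245.25 = 222.73
  upper = 2 × 233.99 − 220.83 = 247.15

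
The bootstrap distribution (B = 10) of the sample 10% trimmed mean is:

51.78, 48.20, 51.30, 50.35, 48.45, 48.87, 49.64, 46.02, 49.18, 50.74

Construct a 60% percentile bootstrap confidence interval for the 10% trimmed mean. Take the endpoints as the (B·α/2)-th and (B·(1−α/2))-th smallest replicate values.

Sorted replicates: 46.02, 48.20, 48.45, 48.87, 49.18, 49.64, 50.35, 50.74, 51.30, 51.78
α = 0.40; lower rank = 10 × 0.200 = 2; upper rank = 10 × 0.800 = 8.
The 2nd smallest replicate is 48.20; the 8th is 50.74.

(48.20, 50.74)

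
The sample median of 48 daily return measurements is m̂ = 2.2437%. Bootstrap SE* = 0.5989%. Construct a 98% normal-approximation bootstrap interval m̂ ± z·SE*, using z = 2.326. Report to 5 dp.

(0.85066, 3.63674)

Margin = 2.326 × 0.5989 = 1.393041
Interval: 2.2437 ± 1.393041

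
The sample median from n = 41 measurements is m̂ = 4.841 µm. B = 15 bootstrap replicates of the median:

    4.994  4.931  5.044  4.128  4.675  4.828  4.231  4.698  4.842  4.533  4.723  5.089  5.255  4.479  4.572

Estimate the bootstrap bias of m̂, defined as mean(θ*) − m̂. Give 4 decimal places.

bias = −0.1062

mean(θ*) = (4.994 + 4.931 + 5.044 + 4.128 + 4.675 + 4.828 + 4.231 + 4.698 + 4.842 + 4.533 + 4.723 + 5.089 + 5.255 + 4.479 + 4.572) / 15 = 4.73480
bias = 4.73480 − 4.841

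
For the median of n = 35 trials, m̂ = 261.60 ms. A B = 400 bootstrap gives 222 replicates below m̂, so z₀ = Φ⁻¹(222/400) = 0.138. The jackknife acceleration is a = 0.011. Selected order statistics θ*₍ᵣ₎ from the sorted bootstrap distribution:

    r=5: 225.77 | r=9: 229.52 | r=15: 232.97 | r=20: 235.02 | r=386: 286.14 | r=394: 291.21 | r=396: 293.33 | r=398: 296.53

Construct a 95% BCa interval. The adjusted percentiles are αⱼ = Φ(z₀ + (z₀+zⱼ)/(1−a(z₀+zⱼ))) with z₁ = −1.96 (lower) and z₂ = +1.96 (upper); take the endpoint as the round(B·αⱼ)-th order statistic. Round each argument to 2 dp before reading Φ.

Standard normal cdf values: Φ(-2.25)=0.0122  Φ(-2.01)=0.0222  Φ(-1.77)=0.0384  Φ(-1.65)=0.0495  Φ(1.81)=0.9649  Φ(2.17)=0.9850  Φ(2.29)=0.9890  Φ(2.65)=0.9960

(235.02, 293.33)

Lower: z₀ + z₁ = 0.138 + (-1.960) = -1.822; 1 − a(z₀+z₁) = 1 − (0.011)(-1.822) = 1.0200; argument = 0.138 + (-1.822)/1.0200 = -1.6482 → -1.65.
α₁ = Φ(-1.65) = 0.0495; rank = round(400 × 0.0495) = 20; θ*₍20₎ = 235.02.
Upper: z₀ + z₂ = 2.098; 1 − a(z₀+z₂) = 0.9769; argument = 2.2856 → 2.29; α₂ = 0.9890; rank = 396; θ*₍396₎ = 293.33.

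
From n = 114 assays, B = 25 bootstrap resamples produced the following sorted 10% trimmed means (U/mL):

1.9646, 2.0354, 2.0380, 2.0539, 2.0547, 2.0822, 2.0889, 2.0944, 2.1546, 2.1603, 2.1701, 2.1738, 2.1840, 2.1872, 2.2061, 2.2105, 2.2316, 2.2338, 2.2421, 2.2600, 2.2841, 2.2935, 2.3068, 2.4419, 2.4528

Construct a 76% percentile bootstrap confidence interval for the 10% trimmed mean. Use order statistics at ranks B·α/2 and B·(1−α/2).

α = 0.24; lower rank = 25 × 0.120 = 3; upper rank = 25 × 0.880 = 22.
The 3rd smallest replicate is 2.0380; the 22nd is 2.2935.

(2.0380, 2.2935)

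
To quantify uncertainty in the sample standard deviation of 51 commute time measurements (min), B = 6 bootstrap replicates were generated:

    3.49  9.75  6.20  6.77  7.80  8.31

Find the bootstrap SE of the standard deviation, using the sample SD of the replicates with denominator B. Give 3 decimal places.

SE* = 1.954

Bootstrap SE is the standard deviation of the 6 replicate standard deviations.
Mean of replicates: (3.49 + 9.75 + 6.20 + 6.77 + 7.80 + 8.31) / 6 = 42.3200 / 6 = 7.0533
Sum of squared deviations: (−3.5633)² + (+2.6967)² + (−0.8533)² + (−0.2833)² + (+0.7467)² + (+1.2567)² = 22.9145
Variance = 22.9145 / 6 = 3.8191
SE* = √3.8191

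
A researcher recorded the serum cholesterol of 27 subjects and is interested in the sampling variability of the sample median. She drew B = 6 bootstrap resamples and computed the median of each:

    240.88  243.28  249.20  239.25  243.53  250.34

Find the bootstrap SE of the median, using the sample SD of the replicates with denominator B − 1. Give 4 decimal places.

Bootstrap SE is the standard deviation of the 6 replicate medians.
Mean of replicates: (240.88 + 243.28 + 249.20 + 239.25 + 243.53 + 250.34) / 6 = 1466.48000 / 6 = 244.41333
Sum of squared deviations: (−3.53333)² + (−1.13333)² + (+4.78667)² + (−5.16333)² + (−0.88333)² + (+5.92667)² = 99.24673
Variance = 99.24673 / 5 = 19.84935
SE* = √19.84935

SE* = 4.4553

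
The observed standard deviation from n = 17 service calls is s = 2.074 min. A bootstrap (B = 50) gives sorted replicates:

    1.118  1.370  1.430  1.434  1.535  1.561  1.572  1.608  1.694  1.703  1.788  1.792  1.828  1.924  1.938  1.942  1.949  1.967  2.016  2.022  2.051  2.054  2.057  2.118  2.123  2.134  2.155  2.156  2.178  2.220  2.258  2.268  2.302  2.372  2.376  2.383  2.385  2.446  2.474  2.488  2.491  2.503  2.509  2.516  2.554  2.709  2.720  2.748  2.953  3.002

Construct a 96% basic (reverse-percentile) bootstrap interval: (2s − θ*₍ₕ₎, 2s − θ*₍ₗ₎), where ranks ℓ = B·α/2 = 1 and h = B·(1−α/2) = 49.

(1.195, 3.030)

Percentile endpoints at ranks 1 and 49: θ*₍1₎ = 1.118, θ*₍49₎ = 2.953.
Basic interval reflects these around s:
  lower = 2 × 2.074 − 2.953 = 1.195
  upper = 2 × 2.074 − 1.118 = 3.030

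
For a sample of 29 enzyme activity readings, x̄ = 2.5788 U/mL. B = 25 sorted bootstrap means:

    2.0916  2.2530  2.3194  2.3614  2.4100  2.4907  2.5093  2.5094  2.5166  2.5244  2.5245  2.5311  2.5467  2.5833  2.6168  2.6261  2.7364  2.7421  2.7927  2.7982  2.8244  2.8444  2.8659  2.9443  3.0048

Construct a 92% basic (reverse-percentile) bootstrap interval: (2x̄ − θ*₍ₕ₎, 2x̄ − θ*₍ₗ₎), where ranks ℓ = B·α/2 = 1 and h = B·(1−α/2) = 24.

(2.2133, 3.0660)

Percentile endpoints at ranks 1 and 24: θ*₍1₎ = 2.0916, θ*₍24₎ = 2.9443.
Basic interval reflects these around x̄:
  lower = 2 × 2.5788 − 2.9443 = 2.2133
  upper = 2 × 2.5788 − 2.0916 = 3.0660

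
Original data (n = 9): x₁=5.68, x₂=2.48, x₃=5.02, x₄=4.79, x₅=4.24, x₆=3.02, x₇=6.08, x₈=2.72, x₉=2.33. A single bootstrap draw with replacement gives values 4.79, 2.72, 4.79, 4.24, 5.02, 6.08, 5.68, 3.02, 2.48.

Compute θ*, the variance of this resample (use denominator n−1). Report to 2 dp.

θ* = 1.69

Mean = 4.3133; sum of squared deviations = 13.5206
s² = 13.5206 / 8 = 1.6901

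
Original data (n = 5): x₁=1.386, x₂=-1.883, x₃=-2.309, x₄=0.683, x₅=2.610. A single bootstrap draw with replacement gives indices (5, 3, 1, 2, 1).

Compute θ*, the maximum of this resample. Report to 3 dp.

θ* = 2.610

Resample values: 2.610, -2.309, 1.386, -1.883, 1.386.
Maximum = 2.610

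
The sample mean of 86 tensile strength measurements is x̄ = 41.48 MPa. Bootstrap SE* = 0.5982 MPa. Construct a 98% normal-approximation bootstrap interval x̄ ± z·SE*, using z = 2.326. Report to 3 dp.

(40.089, 42.871)

Margin = 2.326 × 0.5982 = 1.3914
Interval: 41.48 ± 1.3914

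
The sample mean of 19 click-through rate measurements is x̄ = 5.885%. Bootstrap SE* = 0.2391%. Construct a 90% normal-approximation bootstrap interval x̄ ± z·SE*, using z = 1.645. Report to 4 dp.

(5.4917, 6.2783)

Margin = 1.645 × 0.2391 = 0.39332
Interval: 5.885 ± 0.39332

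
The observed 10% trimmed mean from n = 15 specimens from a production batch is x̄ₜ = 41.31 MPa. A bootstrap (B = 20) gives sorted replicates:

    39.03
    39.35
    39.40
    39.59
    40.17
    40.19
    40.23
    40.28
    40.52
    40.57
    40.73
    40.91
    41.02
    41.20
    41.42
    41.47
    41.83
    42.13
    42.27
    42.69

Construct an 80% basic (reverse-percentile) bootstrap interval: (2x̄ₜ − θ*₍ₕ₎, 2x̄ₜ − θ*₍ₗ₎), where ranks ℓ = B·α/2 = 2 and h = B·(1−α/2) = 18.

(40.49, 43.27)

Percentile endpoints at ranks 2 and 18: θ*₍2₎ = 39.35, θ*₍18₎ = 42.13.
Basic interval reflects these around x̄ₜ:
  lower = 2 × 41.31 − 42.13 = 40.49
  upper = 2 × 41.31 − 39.35 = 43.27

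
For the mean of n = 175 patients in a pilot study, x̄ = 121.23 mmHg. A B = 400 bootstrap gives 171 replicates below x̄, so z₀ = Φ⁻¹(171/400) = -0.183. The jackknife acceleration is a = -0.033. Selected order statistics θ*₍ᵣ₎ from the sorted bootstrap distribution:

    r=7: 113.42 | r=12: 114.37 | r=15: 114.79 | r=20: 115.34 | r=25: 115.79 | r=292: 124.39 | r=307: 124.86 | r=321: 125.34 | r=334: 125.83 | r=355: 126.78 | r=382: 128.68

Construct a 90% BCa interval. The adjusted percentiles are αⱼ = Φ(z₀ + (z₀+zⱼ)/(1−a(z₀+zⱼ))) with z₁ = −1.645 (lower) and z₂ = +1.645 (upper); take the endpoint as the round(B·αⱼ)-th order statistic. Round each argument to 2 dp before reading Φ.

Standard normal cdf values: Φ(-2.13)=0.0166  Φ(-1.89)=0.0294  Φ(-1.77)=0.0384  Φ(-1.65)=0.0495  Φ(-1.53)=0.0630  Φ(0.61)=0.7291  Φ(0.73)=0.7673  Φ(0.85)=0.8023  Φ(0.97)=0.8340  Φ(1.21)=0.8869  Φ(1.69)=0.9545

(113.42, 126.78)

Lower: z₀ + z₁ = -0.183 + (-1.645) = -1.828; 1 − a(z₀+z₁) = 1 − (-0.033)(-1.828) = 0.9397; argument = -0.183 + (-1.828)/0.9397 = -2.1284 → -2.13.
α₁ = Φ(-2.13) = 0.0166; rank = round(400 × 0.0166) = 7; θ*₍7₎ = 113.42.
Upper: z₀ + z₂ = 1.462; 1 − a(z₀+z₂) = 1.0482; argument = 1.2117 → 1.21; α₂ = 0.8869; rank = 355; θ*₍355₎ = 126.78.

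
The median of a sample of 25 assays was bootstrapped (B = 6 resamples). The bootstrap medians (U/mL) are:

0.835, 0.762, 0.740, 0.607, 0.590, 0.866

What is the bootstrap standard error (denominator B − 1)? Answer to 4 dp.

SE* = 0.1143

Bootstrap SE is the standard deviation of the 6 replicate medians.
Mean of replicates: (0.835 + 0.762 + 0.740 + 0.607 + 0.590 + 0.866) / 6 = 4.40000 / 6 = 0.73333
Sum of squared deviations: (+0.10167)² + (+0.02867)² + (+0.00667)² + (−0.12633)² + (−0.14333)² + (+0.13267)² = 0.06531
Variance = 0.06531 / 5 = 0.01306
SE* = √0.01306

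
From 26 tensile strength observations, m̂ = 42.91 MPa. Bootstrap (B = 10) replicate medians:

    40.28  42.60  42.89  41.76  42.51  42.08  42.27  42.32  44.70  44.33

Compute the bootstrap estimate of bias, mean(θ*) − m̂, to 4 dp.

bias = −0.3360

mean(θ*) = (40.28 + 42.60 + 42.89 + 41.76 + 42.51 + 42.08 + 42.27 + 42.32 + 44.70 + 44.33) / 10 = 42.57400
bias = 42.57400 − 42.91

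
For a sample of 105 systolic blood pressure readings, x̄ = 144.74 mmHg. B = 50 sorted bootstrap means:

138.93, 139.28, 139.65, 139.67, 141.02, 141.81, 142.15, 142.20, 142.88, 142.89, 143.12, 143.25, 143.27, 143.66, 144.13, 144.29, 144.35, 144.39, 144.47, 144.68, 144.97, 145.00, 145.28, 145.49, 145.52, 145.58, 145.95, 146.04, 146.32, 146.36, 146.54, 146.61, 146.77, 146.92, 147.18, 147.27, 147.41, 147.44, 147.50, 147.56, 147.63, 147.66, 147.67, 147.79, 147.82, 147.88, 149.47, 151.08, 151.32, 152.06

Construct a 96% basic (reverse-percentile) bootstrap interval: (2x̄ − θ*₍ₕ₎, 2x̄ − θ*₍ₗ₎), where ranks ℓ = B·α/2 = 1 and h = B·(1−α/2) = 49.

Percentile endpoints at ranks 1 and 49: θ*₍1₎ = 138.93, θ*₍49₎ = 151.32.
Basic interval reflects these around x̄:
  lower = 2 × 144.74 − 151.32 = 138.16
  upper = 2 × 144.74 − 138.93 = 150.55

(138.16, 150.55)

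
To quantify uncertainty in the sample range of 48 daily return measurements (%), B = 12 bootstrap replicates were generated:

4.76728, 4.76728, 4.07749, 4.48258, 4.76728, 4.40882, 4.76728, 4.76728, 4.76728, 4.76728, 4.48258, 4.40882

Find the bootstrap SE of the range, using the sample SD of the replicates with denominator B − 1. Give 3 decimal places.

SE* = 0.228

Bootstrap SE is the standard deviation of the 12 replicate ranges.
Mean of replicates: (4.76728 + 4.76728 + 4.07749 + 4.48258 + 4.76728 + 4.40882 + 4.76728 + 4.76728 + 4.76728 + 4.76728 + 4.48258 + 4.40882) / 12 = 55.231250 / 12 = 4.602604
Sum of squared deviations: (+0.164676)² + (+0.164676)² + (−0.525114)² + (−0.120024)² + (+0.164676)² + (−0.193784)² + (+0.164676)² + (+0.164676)² + (+0.164676)² + (+0.164676)² + (−0.120024)² + (−0.193784)² = 0.569488
Variance = 0.569488 / 11 = 0.051772
SE* = √0.051772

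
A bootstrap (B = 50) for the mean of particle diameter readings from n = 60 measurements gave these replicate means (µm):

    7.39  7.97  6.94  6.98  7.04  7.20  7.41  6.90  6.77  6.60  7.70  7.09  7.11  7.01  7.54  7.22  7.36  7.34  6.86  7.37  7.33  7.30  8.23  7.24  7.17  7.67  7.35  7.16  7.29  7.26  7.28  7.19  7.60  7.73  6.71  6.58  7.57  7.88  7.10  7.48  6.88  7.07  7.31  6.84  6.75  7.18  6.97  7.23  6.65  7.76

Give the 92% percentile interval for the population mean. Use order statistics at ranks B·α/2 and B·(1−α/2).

Sorted replicates: 6.58, 6.60, 6.65, 6.71, 6.75, 6.77, 6.84, 6.86, 6.88, 6.90, 6.94, 6.97, 6.98, 7.01, 7.04, 7.07, 7.09, 7.10, 7.11, 7.16, 7.17, 7.18, 7.19, 7.20, 7.22, 7.23, 7.24, 7.26, 7.28, 7.29, 7.30, 7.31, 7.33, 7.34, 7.35, 7.36, 7.37, 7.39, 7.41, 7.48, 7.54, 7.57, 7.60, 7.67, 7.70, 7.73, 7.76, 7.88, 7.97, 8.23
α = 0.08; lower rank = 50 × 0.040 = 2; upper rank = 50 × 0.960 = 48.
The 2nd smallest replicate is 6.60; the 48th is 7.88.

(6.60, 7.88)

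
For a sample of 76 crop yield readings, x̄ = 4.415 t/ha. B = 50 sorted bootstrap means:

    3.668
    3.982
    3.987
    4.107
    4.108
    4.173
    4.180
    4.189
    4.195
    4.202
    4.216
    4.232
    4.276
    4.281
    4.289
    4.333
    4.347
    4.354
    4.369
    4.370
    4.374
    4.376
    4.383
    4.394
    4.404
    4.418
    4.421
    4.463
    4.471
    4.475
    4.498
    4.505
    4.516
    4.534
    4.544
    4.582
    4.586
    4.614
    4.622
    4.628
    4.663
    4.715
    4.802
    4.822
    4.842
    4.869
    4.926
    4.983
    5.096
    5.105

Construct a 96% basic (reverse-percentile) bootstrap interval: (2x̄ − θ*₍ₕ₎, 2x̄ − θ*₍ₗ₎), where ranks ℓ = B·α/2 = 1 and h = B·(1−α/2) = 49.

Percentile endpoints at ranks 1 and 49: θ*₍1₎ = 3.668, θ*₍49₎ = 5.096.
Basic interval reflects these around x̄:
  lower = 2 × 4.415 − 5.096 = 3.734
  upper = 2 × 4.415 − 3.668 = 5.162

(3.734, 5.162)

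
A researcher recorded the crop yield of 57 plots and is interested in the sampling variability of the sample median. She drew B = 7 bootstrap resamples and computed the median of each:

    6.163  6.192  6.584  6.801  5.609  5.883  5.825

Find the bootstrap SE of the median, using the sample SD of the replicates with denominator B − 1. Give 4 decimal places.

Bootstrap SE is the standard deviation of the 7 replicate medians.
Mean of replicates: (6.163 + 6.192 + 6.584 + 6.801 + 5.609 + 5.883 + 5.825) / 7 = 43.05700 / 7 = 6.15100
Sum of squared deviations: (+0.01200)² + (+0.04100)² + (+0.43300)² + (+0.65000)² + (−0.54200)² + (−0.26800)² + (−0.32600)² = 1.08368
Variance = 1.08368 / 6 = 0.18061
SE* = √0.18061

SE* = 0.4250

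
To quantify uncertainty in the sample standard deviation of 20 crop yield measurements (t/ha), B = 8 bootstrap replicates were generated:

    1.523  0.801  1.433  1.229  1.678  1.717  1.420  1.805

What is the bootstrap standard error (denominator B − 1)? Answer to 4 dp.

SE* = 0.3220

Bootstrap SE is the standard deviation of the 8 replicate standard deviations.
Mean of replicates: (1.523 + 0.801 + 1.433 + 1.229 + 1.678 + 1.717 + 1.420 + 1.805) / 8 = 11.60600 / 8 = 1.45075
Sum of squared deviations: (+0.07225)² + (−0.64975)² + (−0.01775)² + (−0.22175)² + (+0.22725)² + (+0.26625)² + (−0.03075)² + (+0.35425)² = 0.72585
Variance = 0.72585 / 7 = 0.10369
SE* = √0.10369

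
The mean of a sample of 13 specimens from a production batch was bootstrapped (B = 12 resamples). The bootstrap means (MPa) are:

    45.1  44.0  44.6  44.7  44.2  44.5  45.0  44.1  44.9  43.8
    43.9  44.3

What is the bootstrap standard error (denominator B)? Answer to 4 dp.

Bootstrap SE is the standard deviation of the 12 replicate means.
Mean of replicates: (45.1 + 44.0 + 44.6 + 44.7 + 44.2 + 44.5 + 45.0 + 44.1 + 44.9 + 43.8 + 43.9 + 44.3) / 12 = 533.10000 / 12 = 44.42500
Sum of squared deviations: (+0.67500)² + (−0.42500)² + (+0.17500)² + (+0.27500)² + (−0.22500)² + (+0.07500)² + (+0.57500)² + (−0.32500)² + (+0.47500)² + (−0.62500)² + (−0.52500)² + (−0.12500)² = 2.14250
Variance = 2.14250 / 12 = 0.17854
SE* = √0.17854

SE* = 0.4225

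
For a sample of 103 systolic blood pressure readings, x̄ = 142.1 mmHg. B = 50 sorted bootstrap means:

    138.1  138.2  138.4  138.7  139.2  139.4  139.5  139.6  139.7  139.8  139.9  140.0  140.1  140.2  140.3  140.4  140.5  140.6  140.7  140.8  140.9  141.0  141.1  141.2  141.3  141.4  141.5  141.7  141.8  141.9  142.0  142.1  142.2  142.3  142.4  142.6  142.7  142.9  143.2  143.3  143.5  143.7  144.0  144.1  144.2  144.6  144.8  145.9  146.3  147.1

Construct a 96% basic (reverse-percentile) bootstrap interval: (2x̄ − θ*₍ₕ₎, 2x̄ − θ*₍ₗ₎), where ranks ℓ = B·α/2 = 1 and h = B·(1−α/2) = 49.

(137.9, 146.1)

Percentile endpoints at ranks 1 and 49: θ*₍1₎ = 138.1, θ*₍49₎ = 146.3.
Basic interval reflects these around x̄:
  lower = 2 × 142.1 − 146.3 = 137.9
  upper = 2 × 142.1 − 138.1 = 146.1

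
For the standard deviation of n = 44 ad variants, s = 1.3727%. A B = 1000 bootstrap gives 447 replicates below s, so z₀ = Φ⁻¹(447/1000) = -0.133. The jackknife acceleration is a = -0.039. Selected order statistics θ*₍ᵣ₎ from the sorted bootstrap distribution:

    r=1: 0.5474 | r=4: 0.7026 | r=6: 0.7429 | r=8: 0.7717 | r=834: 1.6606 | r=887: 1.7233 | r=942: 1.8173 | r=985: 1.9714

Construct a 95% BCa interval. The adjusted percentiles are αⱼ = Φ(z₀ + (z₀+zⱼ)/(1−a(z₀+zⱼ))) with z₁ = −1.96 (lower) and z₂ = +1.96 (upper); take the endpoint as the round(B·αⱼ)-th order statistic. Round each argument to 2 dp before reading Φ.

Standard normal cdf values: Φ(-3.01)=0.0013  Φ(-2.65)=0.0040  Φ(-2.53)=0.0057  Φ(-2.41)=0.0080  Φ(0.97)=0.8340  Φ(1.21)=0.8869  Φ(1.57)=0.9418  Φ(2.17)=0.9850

(0.7717, 1.8173)

Lower: z₀ + z₁ = -0.133 + (-1.960) = -2.093; 1 − a(z₀+z₁) = 1 − (-0.039)(-2.093) = 0.9184; argument = -0.133 + (-2.093)/0.9184 = -2.4120 → -2.41.
α₁ = Φ(-2.41) = 0.0080; rank = round(1000 × 0.0080) = 8; θ*₍8₎ = 0.7717.
Upper: z₀ + z₂ = 1.827; 1 − a(z₀+z₂) = 1.0713; argument = 1.5725 → 1.57; α₂ = 0.9418; rank = 942; θ*₍942₎ = 1.8173.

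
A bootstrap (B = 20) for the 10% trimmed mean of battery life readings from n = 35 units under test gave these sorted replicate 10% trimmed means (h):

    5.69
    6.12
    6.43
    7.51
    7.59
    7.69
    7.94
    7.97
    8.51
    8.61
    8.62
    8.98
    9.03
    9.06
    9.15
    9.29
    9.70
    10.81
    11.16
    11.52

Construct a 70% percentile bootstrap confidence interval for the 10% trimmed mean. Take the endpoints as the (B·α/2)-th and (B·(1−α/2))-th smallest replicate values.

α = 0.30; lower rank = 20 × 0.150 = 3; upper rank = 20 × 0.850 = 17.
The 3rd smallest replicate is 6.43; the 17th is 9.70.

(6.43, 9.70)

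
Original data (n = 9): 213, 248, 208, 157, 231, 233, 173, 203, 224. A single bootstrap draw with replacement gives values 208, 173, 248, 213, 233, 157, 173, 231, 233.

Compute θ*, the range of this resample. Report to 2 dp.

Range = 248 − 157 = 91.00

θ* = 91.00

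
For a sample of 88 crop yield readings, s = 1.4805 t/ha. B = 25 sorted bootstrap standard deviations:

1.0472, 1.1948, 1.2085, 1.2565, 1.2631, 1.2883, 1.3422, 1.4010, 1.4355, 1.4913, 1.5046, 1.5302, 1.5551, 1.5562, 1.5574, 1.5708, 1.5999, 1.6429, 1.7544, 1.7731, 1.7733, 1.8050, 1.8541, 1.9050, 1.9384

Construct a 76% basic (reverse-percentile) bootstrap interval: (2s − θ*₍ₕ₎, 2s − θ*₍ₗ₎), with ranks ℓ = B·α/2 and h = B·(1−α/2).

(1.1560, 1.7525)

Percentile endpoints at ranks 3 and 22: θ*₍3₎ = 1.2085, θ*₍22₎ = 1.8050.
Basic interval reflects these around s:
  lower = 2 × 1.4805 − 1.8050 = 1.1560
  upper = 2 × 1.4805 − 1.2085 = 1.7525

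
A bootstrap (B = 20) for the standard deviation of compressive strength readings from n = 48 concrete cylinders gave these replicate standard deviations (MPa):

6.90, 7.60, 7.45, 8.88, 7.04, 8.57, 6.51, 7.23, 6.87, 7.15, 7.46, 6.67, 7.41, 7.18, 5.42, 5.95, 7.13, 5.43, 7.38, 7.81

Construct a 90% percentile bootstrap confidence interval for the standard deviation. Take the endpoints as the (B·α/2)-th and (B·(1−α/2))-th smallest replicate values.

Sorted replicates: 5.42, 5.43, 5.95, 6.51, 6.67, 6.87, 6.90, 7.04, 7.13, 7.15, 7.18, 7.23, 7.38, 7.41, 7.45, 7.46, 7.60, 7.81, 8.57, 8.88
α = 0.10; lower rank = 20 × 0.050 = 1; upper rank = 20 × 0.950 = 19.
The 1st smallest replicate is 5.42; the 19th is 8.57.

(5.42, 8.57)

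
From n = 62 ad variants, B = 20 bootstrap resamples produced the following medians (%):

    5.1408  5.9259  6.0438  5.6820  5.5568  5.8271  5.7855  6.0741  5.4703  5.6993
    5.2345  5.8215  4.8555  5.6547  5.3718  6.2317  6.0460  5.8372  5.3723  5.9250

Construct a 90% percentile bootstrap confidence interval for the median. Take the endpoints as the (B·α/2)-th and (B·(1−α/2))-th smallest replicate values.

(4.8555, 6.0741)

Sorted replicates: 4.8555, 5.1408, 5.2345, 5.3718, 5.3723, 5.4703, 5.5568, 5.6547, 5.6820, 5.6993, 5.7855, 5.8215, 5.8271, 5.8372, 5.9250, 5.9259, 6.0438, 6.0460, 6.0741, 6.2317
α = 0.10; lower rank = 20 × 0.050 = 1; upper rank = 20 × 0.950 = 19.
The 1st smallest replicate is 4.8555; the 19th is 6.0741.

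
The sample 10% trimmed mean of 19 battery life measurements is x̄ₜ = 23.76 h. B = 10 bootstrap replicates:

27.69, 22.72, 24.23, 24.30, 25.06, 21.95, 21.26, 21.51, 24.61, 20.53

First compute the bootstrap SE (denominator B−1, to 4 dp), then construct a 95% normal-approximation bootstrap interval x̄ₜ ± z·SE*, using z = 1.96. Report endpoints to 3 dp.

Mean of replicates = 23.3860; sum of squared deviations = 43.0742; SE* = √(43.0742/9) = 2.1877
Margin = 1.96 × 2.1877 = 4.2879
Interval: 23.76 ± 4.2879

(19.472, 28.048)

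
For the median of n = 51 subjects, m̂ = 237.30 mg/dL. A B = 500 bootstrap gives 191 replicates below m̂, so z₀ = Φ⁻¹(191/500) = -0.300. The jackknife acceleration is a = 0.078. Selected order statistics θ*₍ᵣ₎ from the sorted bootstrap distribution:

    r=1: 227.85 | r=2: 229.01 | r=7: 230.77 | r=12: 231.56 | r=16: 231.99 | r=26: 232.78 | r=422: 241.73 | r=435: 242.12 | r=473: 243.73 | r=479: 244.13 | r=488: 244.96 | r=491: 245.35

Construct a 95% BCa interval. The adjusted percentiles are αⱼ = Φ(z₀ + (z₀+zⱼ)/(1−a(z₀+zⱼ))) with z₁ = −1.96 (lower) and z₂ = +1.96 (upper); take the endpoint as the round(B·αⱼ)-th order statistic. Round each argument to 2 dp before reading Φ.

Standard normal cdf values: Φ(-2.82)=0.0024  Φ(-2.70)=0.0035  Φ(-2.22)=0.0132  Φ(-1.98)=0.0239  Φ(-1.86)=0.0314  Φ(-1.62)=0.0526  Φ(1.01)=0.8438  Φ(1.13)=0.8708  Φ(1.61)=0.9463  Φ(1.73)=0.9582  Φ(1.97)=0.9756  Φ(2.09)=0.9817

Lower: z₀ + z₁ = -0.300 + (-1.960) = -2.260; 1 − a(z₀+z₁) = 1 − (0.078)(-2.260) = 1.1763; argument = -0.300 + (-2.260)/1.1763 = -2.2213 → -2.22.
α₁ = Φ(-2.22) = 0.0132; rank = round(500 × 0.0132) = 7; θ*₍7₎ = 230.77.
Upper: z₀ + z₂ = 1.660; 1 − a(z₀+z₂) = 0.8705; argument = 1.6069 → 1.61; α₂ = 0.9463; rank = 473; θ*₍473₎ = 243.73.

(230.77, 243.73)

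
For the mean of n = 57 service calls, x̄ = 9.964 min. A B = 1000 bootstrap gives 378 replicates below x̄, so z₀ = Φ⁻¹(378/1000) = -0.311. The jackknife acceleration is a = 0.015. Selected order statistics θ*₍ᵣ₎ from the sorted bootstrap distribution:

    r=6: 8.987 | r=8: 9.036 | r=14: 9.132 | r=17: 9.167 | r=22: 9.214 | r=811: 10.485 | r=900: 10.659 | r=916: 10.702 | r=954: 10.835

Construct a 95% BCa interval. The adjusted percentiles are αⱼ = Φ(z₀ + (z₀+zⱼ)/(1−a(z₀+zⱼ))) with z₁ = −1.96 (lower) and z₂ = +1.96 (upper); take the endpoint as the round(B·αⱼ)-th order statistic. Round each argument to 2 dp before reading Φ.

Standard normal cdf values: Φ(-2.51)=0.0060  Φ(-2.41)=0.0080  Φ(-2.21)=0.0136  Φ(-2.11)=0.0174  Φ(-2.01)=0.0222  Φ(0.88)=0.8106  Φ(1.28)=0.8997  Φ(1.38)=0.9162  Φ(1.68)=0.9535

(8.987, 10.702)

Lower: z₀ + z₁ = -0.311 + (-1.960) = -2.271; 1 − a(z₀+z₁) = 1 − (0.015)(-2.271) = 1.0341; argument = -0.311 + (-2.271)/1.0341 = -2.5072 → -2.51.
α₁ = Φ(-2.51) = 0.0060; rank = round(1000 × 0.0060) = 6; θ*₍6₎ = 8.987.
Upper: z₀ + z₂ = 1.649; 1 − a(z₀+z₂) = 0.9753; argument = 1.3798 → 1.38; α₂ = 0.9162; rank = 916; θ*₍916₎ = 10.702.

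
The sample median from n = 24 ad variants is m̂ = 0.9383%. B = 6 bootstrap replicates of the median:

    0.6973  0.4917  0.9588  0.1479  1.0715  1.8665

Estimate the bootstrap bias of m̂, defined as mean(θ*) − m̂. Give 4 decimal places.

mean(θ*) = (0.6973 + 0.4917 + 0.9588 + 0.1479 + 1.0715 + 1.8665) / 6 = 0.87228
bias = 0.87228 − 0.9383

bias = −0.0660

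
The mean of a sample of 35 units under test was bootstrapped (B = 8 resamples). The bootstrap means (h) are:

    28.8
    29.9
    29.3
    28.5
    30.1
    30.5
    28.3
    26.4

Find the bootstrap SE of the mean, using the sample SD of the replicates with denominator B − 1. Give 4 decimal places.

SE* = 1.3036

Bootstrap SE is the standard deviation of the 8 replicate means.
Mean of replicates: (28.8 + 29.9 + 29.3 + 28.5 + 30.1 + 30.5 + 28.3 + 26.4) / 8 = 231.80000 / 8 = 28.97500
Sum of squared deviations: (−0.17500)² + (+0.92500)² + (+0.32500)² + (−0.47500)² + (+1.12500)² + (+1.52500)² + (−0.67500)² + (−2.57500)² = 11.89500
Variance = 11.89500 / 7 = 1.69929
SE* = √1.69929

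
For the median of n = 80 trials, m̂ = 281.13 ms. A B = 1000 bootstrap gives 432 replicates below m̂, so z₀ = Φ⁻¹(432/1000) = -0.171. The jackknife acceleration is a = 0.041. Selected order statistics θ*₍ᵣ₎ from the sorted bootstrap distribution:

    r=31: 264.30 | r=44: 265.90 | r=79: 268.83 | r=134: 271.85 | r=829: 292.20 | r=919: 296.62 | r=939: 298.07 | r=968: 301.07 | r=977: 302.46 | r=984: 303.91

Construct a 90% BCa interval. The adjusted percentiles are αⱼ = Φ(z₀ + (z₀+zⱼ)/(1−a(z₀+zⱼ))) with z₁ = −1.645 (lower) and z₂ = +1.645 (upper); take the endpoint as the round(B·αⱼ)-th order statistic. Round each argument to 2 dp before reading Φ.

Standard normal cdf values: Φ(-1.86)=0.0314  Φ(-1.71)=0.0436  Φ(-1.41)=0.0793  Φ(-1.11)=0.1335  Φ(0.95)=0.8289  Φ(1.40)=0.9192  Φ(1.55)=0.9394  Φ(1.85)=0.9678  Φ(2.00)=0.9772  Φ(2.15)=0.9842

(264.30, 296.62)

Lower: z₀ + z₁ = -0.171 + (-1.645) = -1.816; 1 − a(z₀+z₁) = 1 − (0.041)(-1.816) = 1.0745; argument = -0.171 + (-1.816)/1.0745 = -1.8612 → -1.86.
α₁ = Φ(-1.86) = 0.0314; rank = round(1000 × 0.0314) = 31; θ*₍31₎ = 264.30.
Upper: z₀ + z₂ = 1.474; 1 − a(z₀+z₂) = 0.9396; argument = 1.3978 → 1.40; α₂ = 0.9192; rank = 919; θ*₍919₎ = 296.62.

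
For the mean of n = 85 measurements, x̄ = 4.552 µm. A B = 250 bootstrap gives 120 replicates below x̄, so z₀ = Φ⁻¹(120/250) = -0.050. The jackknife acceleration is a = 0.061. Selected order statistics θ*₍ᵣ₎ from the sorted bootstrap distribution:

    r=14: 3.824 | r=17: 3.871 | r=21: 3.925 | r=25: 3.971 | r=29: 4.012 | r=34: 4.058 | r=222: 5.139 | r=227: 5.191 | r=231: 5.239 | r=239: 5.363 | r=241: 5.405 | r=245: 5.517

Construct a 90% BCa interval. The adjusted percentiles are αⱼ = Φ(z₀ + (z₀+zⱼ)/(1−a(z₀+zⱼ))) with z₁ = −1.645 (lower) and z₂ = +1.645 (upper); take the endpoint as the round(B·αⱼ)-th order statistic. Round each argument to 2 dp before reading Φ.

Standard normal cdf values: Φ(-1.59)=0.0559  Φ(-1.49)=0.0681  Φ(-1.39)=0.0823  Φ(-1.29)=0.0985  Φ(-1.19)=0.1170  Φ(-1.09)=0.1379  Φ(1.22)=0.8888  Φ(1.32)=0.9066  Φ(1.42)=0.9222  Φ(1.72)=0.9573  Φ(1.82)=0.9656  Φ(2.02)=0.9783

Lower: z₀ + z₁ = -0.050 + (-1.645) = -1.695; 1 − a(z₀+z₁) = 1 − (0.061)(-1.695) = 1.1034; argument = -0.050 + (-1.695)/1.1034 = -1.5862 → -1.59.
α₁ = Φ(-1.59) = 0.0559; rank = round(250 × 0.0559) = 14; θ*₍14₎ = 3.824.
Upper: z₀ + z₂ = 1.595; 1 − a(z₀+z₂) = 0.9027; argument = 1.7169 → 1.72; α₂ = 0.9573; rank = 239; θ*₍239₎ = 5.363.

(3.824, 5.363)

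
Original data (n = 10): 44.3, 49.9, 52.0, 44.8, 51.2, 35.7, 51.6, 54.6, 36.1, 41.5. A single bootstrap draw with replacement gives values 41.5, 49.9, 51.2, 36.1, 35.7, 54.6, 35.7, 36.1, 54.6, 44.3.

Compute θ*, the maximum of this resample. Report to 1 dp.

Maximum = 54.6

θ* = 54.6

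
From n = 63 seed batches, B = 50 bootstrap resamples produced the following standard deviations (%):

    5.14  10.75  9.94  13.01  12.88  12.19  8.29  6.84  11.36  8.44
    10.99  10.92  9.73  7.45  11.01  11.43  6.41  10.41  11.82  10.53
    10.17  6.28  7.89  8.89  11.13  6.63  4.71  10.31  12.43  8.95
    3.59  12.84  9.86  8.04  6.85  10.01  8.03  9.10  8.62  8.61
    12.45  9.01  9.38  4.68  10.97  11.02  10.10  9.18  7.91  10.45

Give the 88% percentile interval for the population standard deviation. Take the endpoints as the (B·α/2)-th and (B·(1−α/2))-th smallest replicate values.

Sorted replicates: 3.59, 4.68, 4.71, 5.14, 6.28, 6.41, 6.63, 6.84, 6.85, 7.45, 7.89, 7.91, 8.03, 8.04, 8.29, 8.44, 8.61, 8.62, 8.89, 8.95, 9.01, 9.10, 9.18, 9.38, 9.73, 9.86, 9.94, 10.01, 10.10, 10.17, 10.31, 10.41, 10.45, 10.53, 10.75, 10.92, 10.97, 10.99, 11.01, 11.02, 11.13, 11.36, 11.43, 11.82, 12.19, 12.43, 12.45, 12.84, 12.88, 13.01
α = 0.12; lower rank = 50 × 0.060 = 3; upper rank = 50 × 0.940 = 47.
The 3rd smallest replicate is 4.71; the 47th is 12.45.

(4.71, 12.45)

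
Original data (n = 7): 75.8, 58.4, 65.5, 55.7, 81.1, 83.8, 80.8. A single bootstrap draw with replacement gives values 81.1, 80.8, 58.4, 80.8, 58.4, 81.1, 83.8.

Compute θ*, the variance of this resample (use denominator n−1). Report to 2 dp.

Mean = 74.9143; sum of squared deviations = 770.2086
s² = 770.2086 / 6 = 128.3681

θ* = 128.37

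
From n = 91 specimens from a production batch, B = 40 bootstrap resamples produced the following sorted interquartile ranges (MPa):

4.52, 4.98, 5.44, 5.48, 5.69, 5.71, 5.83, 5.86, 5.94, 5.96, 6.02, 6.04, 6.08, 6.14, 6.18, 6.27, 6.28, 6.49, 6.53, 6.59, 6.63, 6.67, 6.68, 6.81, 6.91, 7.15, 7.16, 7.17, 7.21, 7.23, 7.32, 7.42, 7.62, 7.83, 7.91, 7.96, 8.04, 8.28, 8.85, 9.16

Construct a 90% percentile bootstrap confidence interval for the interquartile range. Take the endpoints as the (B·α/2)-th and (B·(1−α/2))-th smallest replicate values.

α = 0.10; lower rank = 40 × 0.050 = 2; upper rank = 40 × 0.950 = 38.
The 2nd smallest replicate is 4.98; the 38th is 8.28.

(4.98, 8.28)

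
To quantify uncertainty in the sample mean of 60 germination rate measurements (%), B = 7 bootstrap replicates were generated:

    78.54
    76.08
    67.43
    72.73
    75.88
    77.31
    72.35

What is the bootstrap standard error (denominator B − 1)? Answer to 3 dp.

SE* = 3.789

Bootstrap SE is the standard deviation of the 7 replicate means.
Mean of replicates: (78.54 + 76.08 + 67.43 + 72.73 + 75.88 + 77.31 + 72.35) / 7 = 520.3200 / 7 = 74.3314
Sum of squared deviations: (+4.2086)² + (+1.7486)² + (−6.9014)² + (−1.6014)² + (+1.5486)² + (+2.9786)² + (−1.9814)² = 86.1599
Variance = 86.1599 / 6 = 14.3600
SE* = √14.3600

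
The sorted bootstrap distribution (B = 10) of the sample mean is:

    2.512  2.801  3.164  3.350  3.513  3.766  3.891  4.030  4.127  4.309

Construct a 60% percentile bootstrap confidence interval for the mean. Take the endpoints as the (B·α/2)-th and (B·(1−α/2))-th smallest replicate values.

α = 0.40; lower rank = 10 × 0.200 = 2; upper rank = 10 × 0.800 = 8.
The 2nd smallest replicate is 2.801; the 8th is 4.030.

(2.801, 4.030)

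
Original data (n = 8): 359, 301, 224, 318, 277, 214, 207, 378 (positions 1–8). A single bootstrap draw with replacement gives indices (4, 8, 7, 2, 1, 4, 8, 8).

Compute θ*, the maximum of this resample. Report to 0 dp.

θ* = 378

Resample values: 318, 378, 207, 301, 359, 318, 378, 378.
Maximum = 378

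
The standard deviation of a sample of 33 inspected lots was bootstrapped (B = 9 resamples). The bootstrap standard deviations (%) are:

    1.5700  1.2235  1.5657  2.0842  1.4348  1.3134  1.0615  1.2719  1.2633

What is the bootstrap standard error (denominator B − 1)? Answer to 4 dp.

SE* = 0.2979

Bootstrap SE is the standard deviation of the 9 replicate standard deviations.
Mean of replicates: (1.5700 + 1.2235 + 1.5657 + 2.0842 + 1.4348 + 1.3134 + 1.0615 + 1.2719 + 1.2633) / 9 = 12.78830 / 9 = 1.42092
Sum of squared deviations: (+0.14908)² + (−0.19742)² + (+0.14478)² + (+0.66328)² + (+0.01388)² + (−0.10752)² + (−0.35942)² + (−0.14902)² + (−0.15762)² = 0.71009
Variance = 0.71009 / 8 = 0.08876
SE* = √0.08876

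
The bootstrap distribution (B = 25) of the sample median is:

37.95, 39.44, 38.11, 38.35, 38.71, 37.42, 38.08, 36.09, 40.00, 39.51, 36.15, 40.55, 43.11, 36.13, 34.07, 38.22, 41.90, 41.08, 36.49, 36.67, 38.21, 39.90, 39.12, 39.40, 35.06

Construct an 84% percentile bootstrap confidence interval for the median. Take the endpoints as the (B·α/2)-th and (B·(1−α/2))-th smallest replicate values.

(35.06, 41.08)

Sorted replicates: 34.07, 35.06, 36.09, 36.13, 36.15, 36.49, 36.67, 37.42, 37.95, 38.08, 38.11, 38.21, 38.22, 38.35, 38.71, 39.12, 39.40, 39.44, 39.51, 39.90, 40.00, 40.55, 41.08, 41.90, 43.11
α = 0.16; lower rank = 25 × 0.080 = 2; upper rank = 25 × 0.920 = 23.
The 2nd smallest replicate is 35.06; the 23rd is 41.08.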